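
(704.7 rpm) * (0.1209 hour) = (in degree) 1 rpm = 0.10471976 rad/s, so 704.7 rpm = 704.7 * 0.10471976 = 73.796011 rad/s. 1 hour = 3600 s, so 0.1209 hour = 0.1209 * 3600 = 435.24 s. Combine: 73.796011 rad/s * 435.24 s = 32118.976 rad. 1 degree = 0.017453293 rad, so 32118.976 rad = 32118.976 / 0.017453293 = 1840281.8 degree ≈ 1.84e+06 degree (4 s.f.). Final answer: 1.84e+06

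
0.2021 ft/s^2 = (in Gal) 1 ft/s^2 = 0.3048 m/s^2, so 0.2021 ft/s^2 = 0.2021 * 0.3048 = 0.06160008 m/s^2. 1 Gal = 0.01 m/s^2, so 0.06160008 m/s^2 = 0.06160008 / 0.01 = 6.160008 Gal ≈ 6.16 Gal (4 s.f.). Final answer: 6.16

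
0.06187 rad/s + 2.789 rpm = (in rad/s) 0.06187 rad/s is already in rad/s. 1 rpm = 0.10471976 rad/s, so 2.789 rpm = 2.789 * 0.10471976 = 0.2920634 rad/s. Sum: 0.06187 + 0.2920634 = 0.3539334 rad/s. Result: 0.3539334 rad/s ≈ 0.3539 rad/s (4 s.f.). Final answer: 0.3539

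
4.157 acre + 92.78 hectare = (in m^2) 9.446e+05. Check: 1 acre = 4046.8564 m^2, so 4.157 acre = 4.157 * 4046.8564 = 16822.782 m^2. 1 hectare = 10000 m^2, so 92.78 hectare = 92.78 * 10000 = 927800 m^2. Sum: 16822.782 + 927800 = 944622.78 m^2. Result: 944622.78 m^2 ≈ 9.446e+05 m^2 (4 s.f.).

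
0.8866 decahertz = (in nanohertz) 1 decahertz = 10 Hz, so 0.8866 decahertz = 0.8866 * 10 = 8.866 Hz. 1 nanohertz = 1e-09 Hz, so 8.866 Hz = 8.866 / 1e-09 = 8.866e+09 nanohertz. Final answer: 8.866e+09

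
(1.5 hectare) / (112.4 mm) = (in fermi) 1.335e+20. Check: 1 hectare = 10000 m^2, so 1.5 hectare = 1.5 * 10000 = 15000 m^2. 1 mm = 0.001 m, so 112.4 mm = 112.4 * 0.001 = 0.1124 m. Combine: 15000 m^2 / 0.1124 m = 133451.96 m. 1 fermi = 1e-15 m, so 133451.96 m = 133451.96 / 1e-15 = 1.3345196e+20 fermi ≈ 1.335e+20 fermi (4 s.f.).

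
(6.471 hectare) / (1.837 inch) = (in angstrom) 1.387e+16. Check: 1 hectare = 10000 m^2, so 6.471 hectare = 6.471 * 10000 = 64710 m^2. 1 inch = 0.0254 m, so 1.837 inch = 1.837 * 0.0254 = 0.0466598 m. Combine: 64710 m^2 / 0.0466598 m = 1386846.9 m. 1 angstrom = 1e-10 m, so 1386846.9 m = 1386846.9 / 1e-10 = 1.3868469e+16 angstrom ≈ 1.387e+16 angstrom (4 s.f.).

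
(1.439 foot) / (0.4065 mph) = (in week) 3.991e-06. Check: 1 foot = 0.3048 m, so 1.439 foot = 1.439 * 0.3048 = 0.4386072 m. 1 mph = 0.44704 m/s, so 0.4065 mph = 0.4065 * 0.44704 = 0.18172176 m/s. Combine: 0.4386072 m / 0.18172176 m/s = 2.4136196 s. 1 week = 604800 s, so 2.4136196 s = 2.4136196 / 604800 = 3.9907731e-06 week ≈ 3.991e-06 week (4 s.f.).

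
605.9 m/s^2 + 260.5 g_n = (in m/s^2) 3161. Check: 605.9 m/s^2 is already in m/s^2. 1 g_n = 9.80665 m/s^2, so 260.5 g_n = 260.5 * 9.80665 = 2554.6323 m/s^2. Sum: 605.9 + 2554.6323 = 3160.5323 m/s^2. Result: 3160.5323 m/s^2 ≈ 3161 m/s^2 (4 s.f.).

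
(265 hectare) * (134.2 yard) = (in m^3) 1 hectare = 10000 m^2, so 265 hectare = 265 * 10000 = 2650000 m^2. 1 yard = 0.9144 m, so 134.2 yard = 134.2 * 0.9144 = 122.71248 m. Combine: 2650000 m^2 * 122.71248 m = 3.2518807e+08 m^3. Result: 3.2518807e+08 m^3 ≈ 3.252e+08 m^3 (4 s.f.). Final answer: 3.252e+08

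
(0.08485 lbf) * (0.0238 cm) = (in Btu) 1 lbf = 4.4482216 N, so 0.08485 lbf = 0.08485 * 4.4482216 = 0.3774316 N. 1 cm = 0.01 m, so 0.0238 cm = 0.0238 * 0.01 = 0.000238 m. Combine: 0.3774316 N * 0.000238 m = 8.9828722e-05 J. 1 Btu = 1055.0559 J, so 8.9828722e-05 J = 8.9828722e-05 / 1055.0559 = 8.51412e-08 Btu ≈ 8.514e-08 Btu (4 s.f.). Final answer: 8.514e-08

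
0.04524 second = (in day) 0.04524 second = 0.04524 s. 1 day = 86400 s, so 0.04524 s = 0.04524 / 86400 = 5.2361111e-07 day ≈ 5.236e-07 day (4 s.f.). Final answer: 5.236e-07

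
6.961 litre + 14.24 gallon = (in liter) 1 litre = 0.001 m^3, so 6.961 litre = 6.961 * 0.001 = 0.006961 m^3. 1 gallon = 0.0037854118 m^3, so 14.24 gallon = 14.24 * 0.0037854118 = 0.053904264 m^3. Sum: 0.006961 + 0.053904264 = 0.060865264 m^3. 1 liter = 0.001 m^3, so 0.060865264 m^3 = 0.060865264 / 0.001 = 60.865264 liter ≈ 60.87 liter (4 s.f.). Final answer: 60.87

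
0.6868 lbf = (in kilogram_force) 0.3115. Check: 1 lbf = 4.4482216 N, so 0.6868 lbf = 0.6868 * 4.4482216 = 3.0550386 N. 1 kilogram_force = 9.80665 N, so 3.0550386 N = 3.0550386 / 9.80665 = 0.31152724 kilogram_force ≈ 0.3115 kilogram_force (4 s.f.).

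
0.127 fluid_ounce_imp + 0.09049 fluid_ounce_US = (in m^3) 1 fluid_ounce_imp = 2.8413063e-05 m^3, so 0.127 fluid_ounce_imp = 0.127 * 2.8413063e-05 = 3.6084589e-06 m^3. 1 fluid_ounce_US = 2.957353e-05 m^3, so 0.09049 fluid_ounce_US = 0.09049 * 2.957353e-05 = 2.6761087e-06 m^3. Sum: 3.6084589e-06 + 2.6761087e-06 = 6.2845676e-06 m^3. Result: 6.2845676e-06 m^3 ≈ 6.285e-06 m^3 (4 s.f.). Final answer: 6.285e-06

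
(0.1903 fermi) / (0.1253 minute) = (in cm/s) 2.531e-15. Check: 1 fermi = 1e-15 m, so 0.1903 fermi = 0.1903 * 1e-15 = 1.903e-16 m. 1 minute = 60 s, so 0.1253 minute = 0.1253 * 60 = 7.518 s. Combine: 1.903e-16 m / 7.518 s = 2.5312583e-17 m/s. 1 cm/s = 0.01 m/s, so 2.5312583e-17 m/s = 2.5312583e-17 / 0.01 = 2.5312583e-15 cm/s ≈ 2.531e-15 cm/s (4 s.f.).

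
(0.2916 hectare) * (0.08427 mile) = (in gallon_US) 1 hectare = 10000 m^2, so 0.2916 hectare = 0.2916 * 10000 = 2916 m^2. 1 mile = 1609.344 m, so 0.08427 mile = 0.08427 * 1609.344 = 135.61942 m. Combine: 2916 m^2 * 135.61942 m = 395466.23 m^3. 1 gallon_US = 0.0037854118 m^3, so 395466.23 m^3 = 395466.23 / 0.0037854118 = 1.0447112e+08 gallon_US ≈ 1.045e+08 gallon_US (4 s.f.). Final answer: 1.045e+08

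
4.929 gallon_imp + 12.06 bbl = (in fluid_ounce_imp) 6.827e+04. Check: 1 gallon_imp = 0.00454609 m^3, so 4.929 gallon_imp = 4.929 * 0.00454609 = 0.022407678 m^3. 1 bbl = 0.15898729 m^3, so 12.06 bbl = 12.06 * 0.15898729 = 1.9173868 m^3. Sum: 0.022407678 + 1.9173868 = 1.9397945 m^3. 1 fluid_ounce_imp = 2.8413063e-05 m^3, so 1.9397945 m^3 = 1.9397945 / 2.8413063e-05 = 68271.22 fluid_ounce_imp ≈ 6.827e+04 fluid_ounce_imp (4 s.f.).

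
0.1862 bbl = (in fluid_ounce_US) 1001. Check: 1 bbl = 0.15898729 m^3, so 0.1862 bbl = 0.1862 * 0.15898729 = 0.029603434 m^3. 1 fluid_ounce_US = 2.957353e-05 m^3, so 0.029603434 m^3 = 0.029603434 / 2.957353e-05 = 1001.0112 fluid_ounce_US ≈ 1001 fluid_ounce_US (4 s.f.).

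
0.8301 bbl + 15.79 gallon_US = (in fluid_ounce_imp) 1 bbl = 0.15898729 m^3, so 0.8301 bbl = 0.8301 * 0.15898729 = 0.13197535 m^3. 1 gallon_US = 0.0037854118 m^3, so 15.79 gallon_US = 15.79 * 0.0037854118 = 0.059771652 m^3. Sum: 0.13197535 + 0.059771652 = 0.19174701 m^3. 1 fluid_ounce_imp = 2.8413063e-05 m^3, so 0.19174701 m^3 = 0.19174701 / 2.8413063e-05 = 6748.5511 fluid_ounce_imp ≈ 6749 fluid_ounce_imp (4 s.f.). Final answer: 6749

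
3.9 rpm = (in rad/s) 0.4084. Check: 1 rpm = 0.10471976 rad/s, so 3.9 rpm = 3.9 * 0.10471976 = 0.40840704 rad/s. Result: 0.40840704 rad/s ≈ 0.4084 rad/s (4 s.f.).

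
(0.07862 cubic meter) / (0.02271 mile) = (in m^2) 0.07862 cubic meter = 0.07862 m^3. 1 mile = 1609.344 m, so 0.02271 mile = 0.02271 * 1609.344 = 36.548202 m. Combine: 0.07862 m^3 / 36.548202 m = 0.0021511318 m^2. Result: 0.0021511318 m^2 ≈ 0.002151 m^2 (4 s.f.). Final answer: 0.002151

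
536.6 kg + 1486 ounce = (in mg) 536.6 kg is already in kg. 1 ounce = 0.028349523 kg, so 1486 ounce = 1486 * 0.028349523 = 42.127391 kg. Sum: 536.6 + 42.127391 = 578.72739 kg. 1 mg = 1e-06 kg, so 578.72739 kg = 578.72739 / 1e-06 = 5.7872739e+08 mg ≈ 5.787e+08 mg (4 s.f.). Final answer: 5.787e+08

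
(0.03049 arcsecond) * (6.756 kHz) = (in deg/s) 0.05722. Check: 1 arcsecond = 4.8481368e-06 rad, so 0.03049 arcsecond = 0.03049 * 4.8481368e-06 = 1.4781969e-07 rad. 1 kHz = 1000 Hz, so 6.756 kHz = 6.756 * 1000 = 6756 Hz. Combine: 1.4781969e-07 rad * 6756 Hz = 0.00099866983 rad/s. 1 deg/s = 0.017453293 rad/s, so 0.00099866983 rad/s = 0.00099866983 / 0.017453293 = 0.057219567 deg/s ≈ 0.05722 deg/s (4 s.f.).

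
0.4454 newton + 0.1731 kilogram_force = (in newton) 2.143. Check: 0.4454 newton = 0.4454 N. 1 kilogram_force = 9.80665 N, so 0.1731 kilogram_force = 0.1731 * 9.80665 = 1.6975311 N. Sum: 0.4454 + 1.6975311 = 2.1429311 N. 2.1429311 N = 2.1429311 newton ≈ 2.143 newton (4 s.f.).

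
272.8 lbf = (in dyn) 1.213e+08. Check: 1 lbf = 4.4482216 N, so 272.8 lbf = 272.8 * 4.4482216 = 1213.4749 N. 1 dyn = 1e-05 N, so 1213.4749 N = 1213.4749 / 1e-05 = 1.2134749e+08 dyn ≈ 1.213e+08 dyn (4 s.f.).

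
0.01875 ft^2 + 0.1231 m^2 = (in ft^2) 1 ft^2 = 0.09290304 m^2, so 0.01875 ft^2 = 0.01875 * 0.09290304 = 0.001741932 m^2. 0.1231 m^2 is already in m^2. Sum: 0.001741932 + 0.1231 = 0.12484193 m^2. 1 ft^2 = 0.09290304 m^2, so 0.12484193 m^2 = 0.12484193 / 0.09290304 = 1.3437874 ft^2 ≈ 1.344 ft^2 (4 s.f.). Final answer: 1.344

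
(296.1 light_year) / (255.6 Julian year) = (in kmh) 1 light_year = 9.4607305e+15 m, so 296.1 light_year = 296.1 * 9.4607305e+15 = 2.8013223e+18 m. 1 Julian year = 31557600 s, so 255.6 Julian year = 255.6 * 31557600 = 8.0661226e+09 s. Combine: 2.8013223e+18 m / 8.0661226e+09 s = 3.4729478e+08 m/s. 1 kmh = 0.27777778 m/s, so 3.4729478e+08 m/s = 3.4729478e+08 / 0.27777778 = 1.2502612e+09 kmh ≈ 1.25e+09 kmh (4 s.f.). Final answer: 1.25e+09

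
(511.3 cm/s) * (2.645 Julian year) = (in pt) 1.21e+12. Check: 1 cm/s = 0.01 m/s, so 511.3 cm/s = 511.3 * 0.01 = 5.113 m/s. 1 Julian year = 31557600 s, so 2.645 Julian year = 2.645 * 31557600 = 83469852 s. Combine: 5.113 m/s * 83469852 s = 4.2678135e+08 m. 1 pt = 0.00035277778 m, so 4.2678135e+08 m = 4.2678135e+08 / 0.00035277778 = 1.2097739e+12 pt ≈ 1.21e+12 pt (4 s.f.).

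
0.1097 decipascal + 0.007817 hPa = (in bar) 1 decipascal = 0.1 Pa, so 0.1097 decipascal = 0.1097 * 0.1 = 0.01097 Pa. 1 hPa = 100 Pa, so 0.007817 hPa = 0.007817 * 100 = 0.7817 Pa. Sum: 0.01097 + 0.7817 = 0.79267 Pa. 1 bar = 100000 Pa, so 0.79267 Pa = 0.79267 / 100000 = 7.9267e-06 bar ≈ 7.927e-06 bar (4 s.f.). Final answer: 7.927e-06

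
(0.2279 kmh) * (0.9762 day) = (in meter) 1 kmh = 0.27777778 m/s, so 0.2279 kmh = 0.2279 * 0.27777778 = 0.063305556 m/s. 1 day = 86400 s, so 0.9762 day = 0.9762 * 86400 = 84343.68 s. Combine: 0.063305556 m/s * 84343.68 s = 5339.4235 m. 5339.4235 m = 5339.4235 meter ≈ 5339 meter (4 s.f.). Final answer: 5339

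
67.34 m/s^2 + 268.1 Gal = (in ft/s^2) 67.34 m/s^2 is already in m/s^2. 1 Gal = 0.01 m/s^2, so 268.1 Gal = 268.1 * 0.01 = 2.681 m/s^2. Sum: 67.34 + 2.681 = 70.021 m/s^2. 1 ft/s^2 = 0.3048 m/s^2, so 70.021 m/s^2 = 70.021 / 0.3048 = 229.72769 ft/s^2 ≈ 229.7 ft/s^2 (4 s.f.). Final answer: 229.7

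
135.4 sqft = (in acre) 0.003108. Check: 1 sqft = 0.09290304 m^2, so 135.4 sqft = 135.4 * 0.09290304 = 12.579072 m^2. 1 acre = 4046.8564 m^2, so 12.579072 m^2 = 12.579072 / 4046.8564 = 0.0031083563 acre ≈ 0.003108 acre (4 s.f.).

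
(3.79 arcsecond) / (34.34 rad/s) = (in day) 1 arcsecond = 4.8481368e-06 rad, so 3.79 arcsecond = 3.79 * 4.8481368e-06 = 1.8374439e-05 rad. 34.34 rad/s is already in rad/s. Combine: 1.8374439e-05 rad / 34.34 rad/s = 5.3507392e-07 s. 1 day = 86400 s, so 5.3507392e-07 s = 5.3507392e-07 / 86400 = 6.1929852e-12 day ≈ 6.193e-12 day (4 s.f.). Final answer: 6.193e-12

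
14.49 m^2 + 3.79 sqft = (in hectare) 0.001484. Check: 14.49 m^2 is already in m^2. 1 sqft = 0.09290304 m^2, so 3.79 sqft = 3.79 * 0.09290304 = 0.35210252 m^2. Sum: 14.49 + 0.35210252 = 14.842103 m^2. 1 hectare = 10000 m^2, so 14.842103 m^2 = 14.842103 / 10000 = 0.0014842103 hectare ≈ 0.001484 hectare (4 s.f.).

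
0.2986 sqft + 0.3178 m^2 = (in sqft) 1 sqft = 0.09290304 m^2, so 0.2986 sqft = 0.2986 * 0.09290304 = 0.027740848 m^2. 0.3178 m^2 is already in m^2. Sum: 0.027740848 + 0.3178 = 0.34554085 m^2. 1 sqft = 0.09290304 m^2, so 0.34554085 m^2 = 0.34554085 / 0.09290304 = 3.7193707 sqft ≈ 3.719 sqft (4 s.f.). Final answer: 3.719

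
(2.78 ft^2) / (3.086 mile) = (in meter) 1 ft^2 = 0.09290304 m^2, so 2.78 ft^2 = 2.78 * 0.09290304 = 0.25827045 m^2. 1 mile = 1609.344 m, so 3.086 mile = 3.086 * 1609.344 = 4966.4356 m. Combine: 0.25827045 m^2 / 4966.4356 m = 5.2003182e-05 m. 5.2003182e-05 m = 5.2003182e-05 meter ≈ 5.2e-05 meter (4 s.f.). Final answer: 5.2e-05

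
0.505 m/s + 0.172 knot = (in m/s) 0.5935. Check: 0.505 m/s is already in m/s. 1 knot = 0.51444444 m/s, so 0.172 knot = 0.172 * 0.51444444 = 0.088484444 m/s. Sum: 0.505 + 0.088484444 = 0.59348444 m/s. Result: 0.59348444 m/s ≈ 0.5935 m/s (4 s.f.).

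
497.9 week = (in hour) 8.365e+04. Check: 1 week = 604800 s, so 497.9 week = 497.9 * 604800 = 3.0112992e+08 s. 1 hour = 3600 s, so 3.0112992e+08 s = 3.0112992e+08 / 3600 = 83647.2 hour ≈ 8.365e+04 hour (4 s.f.).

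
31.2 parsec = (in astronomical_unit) 6.435e+06. Check: 1 parsec = 3.0856776e+16 m, so 31.2 parsec = 31.2 * 3.0856776e+16 = 9.6273141e+17 m. 1 astronomical_unit = 1.4959787e+11 m, so 9.6273141e+17 m = 9.6273141e+17 / 1.4959787e+11 = 6435462 astronomical_unit ≈ 6.435e+06 astronomical_unit (4 s.f.).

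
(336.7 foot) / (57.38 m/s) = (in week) 1 foot = 0.3048 m, so 336.7 foot = 336.7 * 0.3048 = 102.62616 m. 57.38 m/s is already in m/s. Combine: 102.62616 m / 57.38 m/s = 1.7885354 s. 1 week = 604800 s, so 1.7885354 s = 1.7885354 / 604800 = 2.9572344e-06 week ≈ 2.957e-06 week (4 s.f.). Final answer: 2.957e-06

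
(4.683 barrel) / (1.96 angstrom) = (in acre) 1 barrel = 0.15898729 m^3, so 4.683 barrel = 4.683 * 0.15898729 = 0.7445375 m^3. 1 angstrom = 1e-10 m, so 1.96 angstrom = 1.96 * 1e-10 = 1.96e-10 m. Combine: 0.7445375 m^3 / 1.96e-10 m = 3.7986607e+09 m^2. 1 acre = 4046.8564 m^2, so 3.7986607e+09 m^2 = 3.7986607e+09 / 4046.8564 = 938669.51 acre ≈ 9.387e+05 acre (4 s.f.). Final answer: 9.387e+05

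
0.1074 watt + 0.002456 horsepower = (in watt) 0.1074 watt = 0.1074 W. 1 horsepower = 745.69987 W, so 0.002456 horsepower = 0.002456 * 745.69987 = 1.8314389 W. Sum: 0.1074 + 1.8314389 = 1.9388389 W. 1.9388389 W = 1.9388389 watt ≈ 1.939 watt (4 s.f.). Final answer: 1.939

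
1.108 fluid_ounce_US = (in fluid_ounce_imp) 1.153. Check: 1 fluid_ounce_US = 2.957353e-05 m^3, so 1.108 fluid_ounce_US = 1.108 * 2.957353e-05 = 3.2767471e-05 m^3. 1 fluid_ounce_imp = 2.8413063e-05 m^3, so 3.2767471e-05 m^3 = 3.2767471e-05 / 2.8413063e-05 = 1.1532537 fluid_ounce_imp ≈ 1.153 fluid_ounce_imp (4 s.f.).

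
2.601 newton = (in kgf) 2.601 newton = 2.601 N. 1 kgf = 9.80665 N, so 2.601 N = 2.601 / 9.80665 = 0.26522819 kgf ≈ 0.2652 kgf (4 s.f.). Final answer: 0.2652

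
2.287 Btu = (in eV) 1 Btu = 1055.0559 J, so 2.287 Btu = 2.287 * 1055.0559 = 2412.9127 J. 1 eV = 1.6021766e-19 J, so 2412.9127 J = 2412.9127 / 1.6021766e-19 = 1.5060217e+22 eV ≈ 1.506e+22 eV (4 s.f.). Final answer: 1.506e+22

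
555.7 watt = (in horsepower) 555.7 watt = 555.7 W. 1 horsepower = 745.69987 W, so 555.7 W = 555.7 / 745.69987 = 0.74520598 horsepower ≈ 0.7452 horsepower (4 s.f.). Final answer: 0.7452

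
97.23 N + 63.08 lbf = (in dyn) 3.778e+07. Check: 97.23 N is already in N. 1 lbf = 4.4482216 N, so 63.08 lbf = 63.08 * 4.4482216 = 280.59382 N. Sum: 97.23 + 280.59382 = 377.82382 N. 1 dyn = 1e-05 N, so 377.82382 N = 377.82382 / 1e-05 = 37782382 dyn ≈ 3.778e+07 dyn (4 s.f.).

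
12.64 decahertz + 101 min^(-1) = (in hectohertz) 1 decahertz = 10 Hz, so 12.64 decahertz = 12.64 * 10 = 126.4 Hz. 1 min^(-1) = 0.016666667 Hz, so 101 min^(-1) = 101 * 0.016666667 = 1.6833333 Hz. Sum: 126.4 + 1.6833333 = 128.08333 Hz. 1 hectohertz = 100 Hz, so 128.08333 Hz = 128.08333 / 100 = 1.2808333 hectohertz ≈ 1.281 hectohertz (4 s.f.). Final answer: 1.281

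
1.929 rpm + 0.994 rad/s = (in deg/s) 68.53. Check: 1 rpm = 0.10471976 rad/s, so 1.929 rpm = 1.929 * 0.10471976 = 0.20200441 rad/s. 0.994 rad/s is already in rad/s. Sum: 0.20200441 + 0.994 = 1.1960044 rad/s. 1 deg/s = 0.017453293 rad/s, so 1.1960044 rad/s = 1.1960044 / 0.017453293 = 68.526005 deg/s ≈ 68.53 deg/s (4 s.f.).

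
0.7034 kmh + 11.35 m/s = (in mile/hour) 1 kmh = 0.27777778 m/s, so 0.7034 kmh = 0.7034 * 0.27777778 = 0.19538889 m/s. 11.35 m/s is already in m/s. Sum: 0.19538889 + 11.35 = 11.545389 m/s. 1 mile/hour = 0.44704 m/s, so 11.545389 m/s = 11.545389 / 0.44704 = 25.826299 mile/hour ≈ 25.83 mile/hour (4 s.f.). Final answer: 25.83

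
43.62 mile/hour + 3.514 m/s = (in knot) 44.74. Check: 1 mile/hour = 0.44704 m/s, so 43.62 mile/hour = 43.62 * 0.44704 = 19.499885 m/s. 3.514 m/s is already in m/s. Sum: 19.499885 + 3.514 = 23.013885 m/s. 1 knot = 0.51444444 m/s, so 23.013885 m/s = 23.013885 / 0.51444444 = 44.735413 knot ≈ 44.74 knot (4 s.f.).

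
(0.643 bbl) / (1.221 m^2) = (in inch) 3.296. Check: 1 bbl = 0.15898729 m^3, so 0.643 bbl = 0.643 * 0.15898729 = 0.10222883 m^3. 1.221 m^2 is already in m^2. Combine: 0.10222883 m^3 / 1.221 m^2 = 0.083725496 m. 1 inch = 0.0254 m, so 0.083725496 m = 0.083725496 / 0.0254 = 3.2962794 inch ≈ 3.296 inch (4 s.f.).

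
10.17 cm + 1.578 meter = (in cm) 168. Check: 1 cm = 0.01 m, so 10.17 cm = 10.17 * 0.01 = 0.1017 m. 1.578 meter = 1.578 m. Sum: 0.1017 + 1.578 = 1.6797 m. 1 cm = 0.01 m, so 1.6797 m = 1.6797 / 0.01 = 167.97 cm ≈ 168 cm (4 s.f.).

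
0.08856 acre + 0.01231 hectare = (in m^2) 481.5. Check: 1 acre = 4046.8564 m^2, so 0.08856 acre = 0.08856 * 4046.8564 = 358.3896 m^2. 1 hectare = 10000 m^2, so 0.01231 hectare = 0.01231 * 10000 = 123.1 m^2. Sum: 358.3896 + 123.1 = 481.4896 m^2. Result: 481.4896 m^2 ≈ 481.5 m^2 (4 s.f.).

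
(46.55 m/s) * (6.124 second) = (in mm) 46.55 m/s is already in m/s. 6.124 second = 6.124 s. Combine: 46.55 m/s * 6.124 s = 285.0722 m. 1 mm = 0.001 m, so 285.0722 m = 285.0722 / 0.001 = 285072.2 mm ≈ 2.851e+05 mm (4 s.f.). Final answer: 2.851e+05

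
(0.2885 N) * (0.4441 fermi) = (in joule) 0.2885 N is already in N. 1 fermi = 1e-15 m, so 0.4441 fermi = 0.4441 * 1e-15 = 4.441e-16 m. Combine: 0.2885 N * 4.441e-16 m = 1.2812285e-16 J. 1.2812285e-16 J = 1.2812285e-16 joule ≈ 1.281e-16 joule (4 s.f.). Final answer: 1.281e-16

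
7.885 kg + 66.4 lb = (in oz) 1341. Check: 7.885 kg is already in kg. 1 lb = 0.45359237 kg, so 66.4 lb = 66.4 * 0.45359237 = 30.118533 kg. Sum: 7.885 + 30.118533 = 38.003533 kg. 1 oz = 0.028349523 kg, so 38.003533 kg = 38.003533 / 0.028349523 = 1340.5352 oz ≈ 1341 oz (4 s.f.).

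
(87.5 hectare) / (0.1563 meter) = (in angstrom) 1 hectare = 10000 m^2, so 87.5 hectare = 87.5 * 10000 = 875000 m^2. 0.1563 meter = 0.1563 m. Combine: 875000 m^2 / 0.1563 m = 5598208.6 m. 1 angstrom = 1e-10 m, so 5598208.6 m = 5598208.6 / 1e-10 = 5.5982086e+16 angstrom ≈ 5.598e+16 angstrom (4 s.f.). Final answer: 5.598e+16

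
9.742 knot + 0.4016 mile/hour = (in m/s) 1 knot = 0.51444444 m/s, so 9.742 knot = 9.742 * 0.51444444 = 5.0117178 m/s. 1 mile/hour = 0.44704 m/s, so 0.4016 mile/hour = 0.4016 * 0.44704 = 0.17953126 m/s. Sum: 5.0117178 + 0.17953126 = 5.191249 m/s. Result: 5.191249 m/s ≈ 5.191 m/s (4 s.f.). Final answer: 5.191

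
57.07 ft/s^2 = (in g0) 1 ft/s^2 = 0.3048 m/s^2, so 57.07 ft/s^2 = 57.07 * 0.3048 = 17.394936 m/s^2. 1 g0 = 9.80665 m/s^2, so 17.394936 m/s^2 = 17.394936 / 9.80665 = 1.7737898 g0 ≈ 1.774 g0 (4 s.f.). Final answer: 1.774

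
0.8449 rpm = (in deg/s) 1 rpm = 0.10471976 rad/s, so 0.8449 rpm = 0.8449 * 0.10471976 = 0.088477721 rad/s. 1 deg/s = 0.017453293 rad/s, so 0.088477721 rad/s = 0.088477721 / 0.017453293 = 5.0694 deg/s ≈ 5.069 deg/s (4 s.f.). Final answer: 5.069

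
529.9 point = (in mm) 1 point = 0.00035277778 m, so 529.9 point = 529.9 * 0.00035277778 = 0.18693694 m. 1 mm = 0.001 m, so 0.18693694 m = 0.18693694 / 0.001 = 186.93694 mm ≈ 186.9 mm (4 s.f.). Final answer: 186.9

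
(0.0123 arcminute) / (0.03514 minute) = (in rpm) 1 arcminute = 0.00029088821 rad, so 0.0123 arcminute = 0.0123 * 0.00029088821 = 3.577925e-06 rad. 1 minute = 60 s, so 0.03514 minute = 0.03514 * 60 = 2.1084 s. Combine: 3.577925e-06 rad / 2.1084 s = 1.6969859e-06 rad/s. 1 rpm = 0.10471976 rad/s, so 1.6969859e-06 rad/s = 1.6969859e-06 / 0.10471976 = 1.6205021e-05 rpm ≈ 1.621e-05 rpm (4 s.f.). Final answer: 1.621e-05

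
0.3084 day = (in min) 1 day = 86400 s, so 0.3084 day = 0.3084 * 86400 = 26645.76 s. 1 min = 60 s, so 26645.76 s = 26645.76 / 60 = 444.096 min ≈ 444.1 min (4 s.f.). Final answer: 444.1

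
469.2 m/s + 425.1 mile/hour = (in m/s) 469.2 m/s is already in m/s. 1 mile/hour = 0.44704 m/s, so 425.1 mile/hour = 425.1 * 0.44704 = 190.0367 m/s. Sum: 469.2 + 190.0367 = 659.2367 m/s. Result: 659.2367 m/s ≈ 659.2 m/s (4 s.f.). Final answer: 659.2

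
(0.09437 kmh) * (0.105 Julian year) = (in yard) 9.499e+04. Check: 1 kmh = 0.27777778 m/s, so 0.09437 kmh = 0.09437 * 0.27777778 = 0.026213889 m/s. 1 Julian year = 31557600 s, so 0.105 Julian year = 0.105 * 31557600 = 3313548 s. Combine: 0.026213889 m/s * 3313548 s = 86860.979 m. 1 yard = 0.9144 m, so 86860.979 m = 86860.979 / 0.9144 = 94992.322 yard ≈ 9.499e+04 yard (4 s.f.).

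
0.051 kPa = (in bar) 0.00051. Check: 1 kPa = 1000 Pa, so 0.051 kPa = 0.051 * 1000 = 51 Pa. 1 bar = 100000 Pa, so 51 Pa = 51 / 100000 = 0.00051 bar.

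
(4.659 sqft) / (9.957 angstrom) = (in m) 4.347e+08. Check: 1 sqft = 0.09290304 m^2, so 4.659 sqft = 4.659 * 0.09290304 = 0.43283526 m^2. 1 angstrom = 1e-10 m, so 9.957 angstrom = 9.957 * 1e-10 = 9.957e-10 m. Combine: 0.43283526 m^2 / 9.957e-10 m = 4.3470449e+08 m. Result: 4.3470449e+08 m ≈ 4.347e+08 m (4 s.f.).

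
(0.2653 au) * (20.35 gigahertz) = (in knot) 1.57e+21. Check: 1 au = 1.4959787e+11 m, so 0.2653 au = 0.2653 * 1.4959787e+11 = 3.9688315e+10 m. 1 gigahertz = 1e+09 Hz, so 20.35 gigahertz = 20.35 * 1e+09 = 2.035e+10 Hz. Combine: 3.9688315e+10 m * 2.035e+10 Hz = 8.0765721e+20 m/s. 1 knot = 0.51444444 m/s, so 8.0765721e+20 m/s = 8.0765721e+20 / 0.51444444 = 1.56996e+21 knot ≈ 1.57e+21 knot (4 s.f.).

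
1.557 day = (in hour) 37.37. Check: 1 day = 86400 s, so 1.557 day = 1.557 * 86400 = 134524.8 s. 1 hour = 3600 s, so 134524.8 s = 134524.8 / 3600 = 37.368 hour ≈ 37.37 hour (4 s.f.).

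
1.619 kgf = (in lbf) 3.569. Check: 1 kgf = 9.80665 N, so 1.619 kgf = 1.619 * 9.80665 = 15.876966 N. 1 lbf = 4.4482216 N, so 15.876966 N = 15.876966 / 4.4482216 = 3.569284 lbf ≈ 3.569 lbf (4 s.f.).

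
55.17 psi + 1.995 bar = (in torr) 1 psi = 6894.7573 Pa, so 55.17 psi = 55.17 * 6894.7573 = 380383.76 Pa. 1 bar = 100000 Pa, so 1.995 bar = 1.995 * 100000 = 199500 Pa. Sum: 380383.76 + 199500 = 579883.76 Pa. 1 torr = 133.32237 Pa, so 579883.76 Pa = 579883.76 / 133.32237 = 4349.4859 torr ≈ 4349 torr (4 s.f.). Final answer: 4349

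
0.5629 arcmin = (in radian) 0.0001637. Check: 1 arcmin = 0.00029088821 rad, so 0.5629 arcmin = 0.5629 * 0.00029088821 = 0.00016374097 rad. 0.00016374097 rad = 0.00016374097 radian ≈ 0.0001637 radian (4 s.f.).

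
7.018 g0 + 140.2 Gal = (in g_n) 7.161. Check: 1 g0 = 9.80665 m/s^2, so 7.018 g0 = 7.018 * 9.80665 = 68.82307 m/s^2. 1 Gal = 0.01 m/s^2, so 140.2 Gal = 140.2 * 0.01 = 1.402 m/s^2. Sum: 68.82307 + 1.402 = 70.22507 m/s^2. 1 g_n = 9.80665 m/s^2, so 70.22507 m/s^2 = 70.22507 / 9.80665 = 7.1609642 g_n ≈ 7.161 g_n (4 s.f.).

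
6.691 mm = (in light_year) 1 mm = 0.001 m, so 6.691 mm = 6.691 * 0.001 = 0.006691 m. 1 light_year = 9.4607305e+15 m, so 0.006691 m = 0.006691 / 9.4607305e+15 = 7.0723926e-19 light_year ≈ 7.072e-19 light_year (4 s.f.). Final answer: 7.072e-19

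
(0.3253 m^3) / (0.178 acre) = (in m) 0.3253 m^3 is already in m^3. 1 acre = 4046.8564 m^2, so 0.178 acre = 0.178 * 4046.8564 = 720.34044 m^2. Combine: 0.3253 m^3 / 720.34044 m^2 = 0.00045159203 m. Result: 0.00045159203 m ≈ 0.0004516 m (4 s.f.). Final answer: 0.0004516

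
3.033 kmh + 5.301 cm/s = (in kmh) 3.224. Check: 1 kmh = 0.27777778 m/s, so 3.033 kmh = 3.033 * 0.27777778 = 0.8425 m/s. 1 cm/s = 0.01 m/s, so 5.301 cm/s = 5.301 * 0.01 = 0.05301 m/s. Sum: 0.8425 + 0.05301 = 0.89551 m/s. 1 kmh = 0.27777778 m/s, so 0.89551 m/s = 0.89551 / 0.27777778 = 3.223836 kmh ≈ 3.224 kmh (4 s.f.).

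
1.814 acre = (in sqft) 1 acre = 4046.8564 m^2, so 1.814 acre = 1.814 * 4046.8564 = 7340.9976 m^2. 1 sqft = 0.09290304 m^2, so 7340.9976 m^2 = 7340.9976 / 0.09290304 = 79017.84 sqft ≈ 7.902e+04 sqft (4 s.f.). Final answer: 7.902e+04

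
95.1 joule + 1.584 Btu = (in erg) 1.766e+10. Check: 95.1 joule = 95.1 J. 1 Btu = 1055.0559 J, so 1.584 Btu = 1.584 * 1055.0559 = 1671.2085 J. Sum: 95.1 + 1671.2085 = 1766.3085 J. 1 erg = 1e-07 J, so 1766.3085 J = 1766.3085 / 1e-07 = 1.7663085e+10 erg ≈ 1.766e+10 erg (4 s.f.).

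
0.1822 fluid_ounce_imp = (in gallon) 1 fluid_ounce_imp = 2.8413063e-05 m^3, so 0.1822 fluid_ounce_imp = 0.1822 * 2.8413063e-05 = 5.17686e-06 m^3. 1 gallon = 0.0037854118 m^3, so 5.17686e-06 m^3 = 5.17686e-06 / 0.0037854118 = 0.0013675817 gallon ≈ 0.001368 gallon (4 s.f.). Final answer: 0.001368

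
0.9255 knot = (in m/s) 0.4761. Check: 1 knot = 0.51444444 m/s, so 0.9255 knot = 0.9255 * 0.51444444 = 0.47611833 m/s. Result: 0.47611833 m/s ≈ 0.4761 m/s (4 s.f.).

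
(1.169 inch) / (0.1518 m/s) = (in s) 1 inch = 0.0254 m, so 1.169 inch = 1.169 * 0.0254 = 0.0296926 m. 0.1518 m/s is already in m/s. Combine: 0.0296926 m / 0.1518 m/s = 0.19560343 s. Result: 0.19560343 s ≈ 0.1956 s (4 s.f.). Final answer: 0.1956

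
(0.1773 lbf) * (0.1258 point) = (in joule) 3.5e-05. Check: 1 lbf = 4.4482216 N, so 0.1773 lbf = 0.1773 * 4.4482216 = 0.78866969 N. 1 point = 0.00035277778 m, so 0.1258 point = 0.1258 * 0.00035277778 = 4.4379444e-05 m. Combine: 0.78866969 N * 4.4379444e-05 m = 3.5000723e-05 J. 3.5000723e-05 J = 3.5000723e-05 joule ≈ 3.5e-05 joule (4 s.f.).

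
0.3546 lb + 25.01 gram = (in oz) 1 lb = 0.45359237 kg, so 0.3546 lb = 0.3546 * 0.45359237 = 0.16084385 kg. 1 gram = 0.001 kg, so 25.01 gram = 25.01 * 0.001 = 0.02501 kg. Sum: 0.16084385 + 0.02501 = 0.18585385 kg. 1 oz = 0.028349523 kg, so 0.18585385 kg = 0.18585385 / 0.028349523 = 6.5558018 oz ≈ 6.556 oz (4 s.f.). Final answer: 6.556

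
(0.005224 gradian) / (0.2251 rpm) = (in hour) 1 gradian = 0.015707963 rad, so 0.005224 gradian = 0.005224 * 0.015707963 = 8.20584e-05 rad. 1 rpm = 0.10471976 rad/s, so 0.2251 rpm = 0.2251 * 0.10471976 = 0.023572417 rad/s. Combine: 8.20584e-05 rad / 0.023572417 rad/s = 0.0034811195 s. 1 hour = 3600 s, so 0.0034811195 s = 0.0034811195 / 3600 = 9.6697764e-07 hour ≈ 9.67e-07 hour (4 s.f.). Final answer: 9.67e-07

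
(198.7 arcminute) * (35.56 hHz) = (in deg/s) 1.178e+04. Check: 1 arcminute = 0.00029088821 rad, so 198.7 arcminute = 198.7 * 0.00029088821 = 0.057799487 rad. 1 hHz = 100 Hz, so 35.56 hHz = 35.56 * 100 = 3556 Hz. Combine: 0.057799487 rad * 3556 Hz = 205.53498 rad/s. 1 deg/s = 0.017453293 rad/s, so 205.53498 rad/s = 205.53498 / 0.017453293 = 11776.287 deg/s ≈ 1.178e+04 deg/s (4 s.f.).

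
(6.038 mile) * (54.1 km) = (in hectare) 1 mile = 1609.344 m, so 6.038 mile = 6.038 * 1609.344 = 9717.2191 m. 1 km = 1000 m, so 54.1 km = 54.1 * 1000 = 54100 m. Combine: 9717.2191 m * 54100 m = 5.2570155e+08 m^2. 1 hectare = 10000 m^2, so 5.2570155e+08 m^2 = 5.2570155e+08 / 10000 = 52570.155 hectare ≈ 5.257e+04 hectare (4 s.f.). Final answer: 5.257e+04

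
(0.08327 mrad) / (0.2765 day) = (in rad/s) 1 mrad = 0.001 rad, so 0.08327 mrad = 0.08327 * 0.001 = 8.327e-05 rad. 1 day = 86400 s, so 0.2765 day = 0.2765 * 86400 = 23889.6 s. Combine: 8.327e-05 rad / 23889.6 s = 3.4856172e-09 rad/s. Result: 3.4856172e-09 rad/s ≈ 3.486e-09 rad/s (4 s.f.). Final answer: 3.486e-09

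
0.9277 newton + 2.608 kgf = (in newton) 0.9277 newton = 0.9277 N. 1 kgf = 9.80665 N, so 2.608 kgf = 2.608 * 9.80665 = 25.575743 N. Sum: 0.9277 + 25.575743 = 26.503443 N. 26.503443 N = 26.503443 newton ≈ 26.5 newton (4 s.f.). Final answer: 26.5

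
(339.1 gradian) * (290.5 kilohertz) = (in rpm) 1.478e+07. Check: 1 gradian = 0.015707963 rad, so 339.1 gradian = 339.1 * 0.015707963 = 5.3265703 rad. 1 kilohertz = 1000 Hz, so 290.5 kilohertz = 290.5 * 1000 = 290500 Hz. Combine: 5.3265703 rad * 290500 Hz = 1547368.7 rad/s. 1 rpm = 0.10471976 rad/s, so 1547368.7 rad/s = 1547368.7 / 0.10471976 = 14776283 rpm ≈ 1.478e+07 rpm (4 s.f.).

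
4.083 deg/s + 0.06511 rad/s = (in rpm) 1 deg/s = 0.017453293 rad/s, so 4.083 deg/s = 4.083 * 0.017453293 = 0.071261793 rad/s. 0.06511 rad/s is already in rad/s. Sum: 0.071261793 + 0.06511 = 0.13637179 rad/s. 1 rpm = 0.10471976 rad/s, so 0.13637179 rad/s = 0.13637179 / 0.10471976 = 1.3022547 rpm ≈ 1.302 rpm (4 s.f.). Final answer: 1.302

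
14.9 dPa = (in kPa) 0.00149. Check: 1 dPa = 0.1 Pa, so 14.9 dPa = 14.9 * 0.1 = 1.49 Pa. 1 kPa = 1000 Pa, so 1.49 Pa = 1.49 / 1000 = 0.00149 kPa.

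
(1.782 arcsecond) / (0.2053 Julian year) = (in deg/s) 1 arcsecond = 4.8481368e-06 rad, so 1.782 arcsecond = 1.782 * 4.8481368e-06 = 8.6393798e-06 rad. 1 Julian year = 31557600 s, so 0.2053 Julian year = 0.2053 * 31557600 = 6478775.3 s. Combine: 8.6393798e-06 rad / 6478775.3 s = 1.3334897e-12 rad/s. 1 deg/s = 0.017453293 rad/s, so 1.3334897e-12 rad/s = 1.3334897e-12 / 0.017453293 = 7.6403329e-11 deg/s ≈ 7.64e-11 deg/s (4 s.f.). Final answer: 7.64e-11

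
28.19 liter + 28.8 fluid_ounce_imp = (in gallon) 7.663. Check: 1 liter = 0.001 m^3, so 28.19 liter = 28.19 * 0.001 = 0.02819 m^3. 1 fluid_ounce_imp = 2.8413063e-05 m^3, so 28.8 fluid_ounce_imp = 28.8 * 2.8413063e-05 = 0.0008182962 m^3. Sum: 0.02819 + 0.0008182962 = 0.029008296 m^3. 1 gallon = 0.0037854118 m^3, so 0.029008296 m^3 = 0.029008296 / 0.0037854118 = 7.6631811 gallon ≈ 7.663 gallon (4 s.f.).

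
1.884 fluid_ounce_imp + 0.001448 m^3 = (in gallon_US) 1 fluid_ounce_imp = 2.8413063e-05 m^3, so 1.884 fluid_ounce_imp = 1.884 * 2.8413063e-05 = 5.353021e-05 m^3. 0.001448 m^3 is already in m^3. Sum: 5.353021e-05 + 0.001448 = 0.0015015302 m^3. 1 gallon_US = 0.0037854118 m^3, so 0.0015015302 m^3 = 0.0015015302 / 0.0037854118 = 0.39666232 gallon_US ≈ 0.3967 gallon_US (4 s.f.). Final answer: 0.3967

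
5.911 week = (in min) 5.958e+04. Check: 1 week = 604800 s, so 5.911 week = 5.911 * 604800 = 3574972.8 s. 1 min = 60 s, so 3574972.8 s = 3574972.8 / 60 = 59582.88 min ≈ 5.958e+04 min (4 s.f.).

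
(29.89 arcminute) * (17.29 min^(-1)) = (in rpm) 1 arcminute = 0.00029088821 rad, so 29.89 arcminute = 29.89 * 0.00029088821 = 0.0086946486 rad. 1 min^(-1) = 0.016666667 Hz, so 17.29 min^(-1) = 17.29 * 0.016666667 = 0.28816667 Hz. Combine: 0.0086946486 rad * 0.28816667 Hz = 0.0025055079 rad/s. 1 rpm = 0.10471976 rad/s, so 0.0025055079 rad/s = 0.0025055079 / 0.10471976 = 0.023925838 rpm ≈ 0.02393 rpm (4 s.f.). Final answer: 0.02393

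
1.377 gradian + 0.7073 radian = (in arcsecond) 1 gradian = 0.015707963 rad, so 1.377 gradian = 1.377 * 0.015707963 = 0.021629865 rad. 0.7073 radian = 0.7073 rad. Sum: 0.021629865 + 0.7073 = 0.72892987 rad. 1 arcsecond = 4.8481368e-06 rad, so 0.72892987 rad = 0.72892987 / 4.8481368e-06 = 150352.58 arcsecond ≈ 1.504e+05 arcsecond (4 s.f.). Final answer: 1.504e+05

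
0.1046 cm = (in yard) 0.001144. Check: 1 cm = 0.01 m, so 0.1046 cm = 0.1046 * 0.01 = 0.001046 m. 1 yard = 0.9144 m, so 0.001046 m = 0.001046 / 0.9144 = 0.0011439195 yard ≈ 0.001144 yard (4 s.f.).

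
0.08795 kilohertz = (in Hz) 87.95. Check: 1 kilohertz = 1000 Hz, so 0.08795 kilohertz = 0.08795 * 1000 = 87.95 Hz. Result: 87.95 Hz.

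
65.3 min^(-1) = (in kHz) 1 min^(-1) = 0.016666667 Hz, so 65.3 min^(-1) = 65.3 * 0.016666667 = 1.0883333 Hz. 1 kHz = 1000 Hz, so 1.0883333 Hz = 1.0883333 / 1000 = 0.0010883333 kHz ≈ 0.001088 kHz (4 s.f.). Final answer: 0.001088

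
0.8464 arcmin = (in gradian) 1 arcmin = 0.00029088821 rad, so 0.8464 arcmin = 0.8464 * 0.00029088821 = 0.00024620778 rad. 1 gradian = 0.015707963 rad, so 0.00024620778 rad = 0.00024620778 / 0.015707963 = 0.015674074 gradian ≈ 0.01567 gradian (4 s.f.). Final answer: 0.01567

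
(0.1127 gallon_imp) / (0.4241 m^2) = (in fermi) 1 gallon_imp = 0.00454609 m^3, so 0.1127 gallon_imp = 0.1127 * 0.00454609 = 0.00051234434 m^3. 0.4241 m^2 is already in m^2. Combine: 0.00051234434 m^3 / 0.4241 m^2 = 0.0012080744 m. 1 fermi = 1e-15 m, so 0.0012080744 m = 0.0012080744 / 1e-15 = 1.2080744e+12 fermi ≈ 1.208e+12 fermi (4 s.f.). Final answer: 1.208e+12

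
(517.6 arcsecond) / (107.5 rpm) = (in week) 1 arcsecond = 4.8481368e-06 rad, so 517.6 arcsecond = 517.6 * 4.8481368e-06 = 0.0025093956 rad. 1 rpm = 0.10471976 rad/s, so 107.5 rpm = 107.5 * 0.10471976 = 11.257374 rad/s. Combine: 0.0025093956 rad / 11.257374 rad/s = 0.00022291128 s. 1 week = 604800 s, so 0.00022291128 s = 0.00022291128 / 604800 = 3.6857024e-10 week ≈ 3.686e-10 week (4 s.f.). Final answer: 3.686e-10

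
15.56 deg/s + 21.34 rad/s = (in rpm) 1 deg/s = 0.017453293 rad/s, so 15.56 deg/s = 15.56 * 0.017453293 = 0.27157323 rad/s. 21.34 rad/s is already in rad/s. Sum: 0.27157323 + 21.34 = 21.611573 rad/s. 1 rpm = 0.10471976 rad/s, so 21.611573 rad/s = 21.611573 / 0.10471976 = 206.37532 rpm ≈ 206.4 rpm (4 s.f.). Final answer: 206.4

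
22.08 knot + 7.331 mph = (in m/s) 1 knot = 0.51444444 m/s, so 22.08 knot = 22.08 * 0.51444444 = 11.358933 m/s. 1 mph = 0.44704 m/s, so 7.331 mph = 7.331 * 0.44704 = 3.2772502 m/s. Sum: 11.358933 + 3.2772502 = 14.636184 m/s. Result: 14.636184 m/s ≈ 14.64 m/s (4 s.f.). Final answer: 14.64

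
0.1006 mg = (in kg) 1 mg = 1e-06 kg, so 0.1006 mg = 0.1006 * 1e-06 = 1.006e-07 kg. Result: 1.006e-07 kg. Final answer: 1.006e-07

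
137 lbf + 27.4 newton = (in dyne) 1 lbf = 4.4482216 N, so 137 lbf = 137 * 4.4482216 = 609.40636 N. 27.4 newton = 27.4 N. Sum: 609.40636 + 27.4 = 636.80636 N. 1 dyne = 1e-05 N, so 636.80636 N = 636.80636 / 1e-05 = 63680636 dyne ≈ 6.368e+07 dyne (4 s.f.). Final answer: 6.368e+07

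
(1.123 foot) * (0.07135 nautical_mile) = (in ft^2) 1 foot = 0.3048 m, so 1.123 foot = 1.123 * 0.3048 = 0.3422904 m. 1 nautical_mile = 1852 m, so 0.07135 nautical_mile = 0.07135 * 1852 = 132.1402 m. Combine: 0.3422904 m * 132.1402 m = 45.230322 m^2. 1 ft^2 = 0.09290304 m^2, so 45.230322 m^2 = 45.230322 / 0.09290304 = 486.85513 ft^2 ≈ 486.9 ft^2 (4 s.f.). Final answer: 486.9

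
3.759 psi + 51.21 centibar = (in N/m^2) 7.713e+04. Check: 1 psi = 6894.7573 Pa, so 3.759 psi = 3.759 * 6894.7573 = 25917.393 Pa. 1 centibar = 1000 Pa, so 51.21 centibar = 51.21 * 1000 = 51210 Pa. Sum: 25917.393 + 51210 = 77127.393 Pa. 77127.393 Pa = 77127.393 N/m^2 ≈ 7.713e+04 N/m^2 (4 s.f.).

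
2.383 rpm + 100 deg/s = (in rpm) 19.05. Check: 1 rpm = 0.10471976 rad/s, so 2.383 rpm = 2.383 * 0.10471976 = 0.24954718 rad/s. 1 deg/s = 0.017453293 rad/s, so 100 deg/s = 100 * 0.017453293 = 1.7453293 rad/s. Sum: 0.24954718 + 1.7453293 = 1.9948764 rad/s. 1 rpm = 0.10471976 rad/s, so 1.9948764 rad/s = 1.9948764 / 0.10471976 = 19.049667 rpm ≈ 19.05 rpm (4 s.f.).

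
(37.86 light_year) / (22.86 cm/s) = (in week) 1 light_year = 9.4607305e+15 m, so 37.86 light_year = 37.86 * 9.4607305e+15 = 3.5818326e+17 m. 1 cm/s = 0.01 m/s, so 22.86 cm/s = 22.86 * 0.01 = 0.2286 m/s. Combine: 3.5818326e+17 m / 0.2286 m/s = 1.5668559e+18 s. 1 week = 604800 s, so 1.5668559e+18 s = 1.5668559e+18 / 604800 = 2.5907009e+12 week ≈ 2.591e+12 week (4 s.f.). Final answer: 2.591e+12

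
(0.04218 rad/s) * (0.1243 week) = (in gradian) 2.019e+05. Check: 0.04218 rad/s is already in rad/s. 1 week = 604800 s, so 0.1243 week = 0.1243 * 604800 = 75176.64 s. Combine: 0.04218 rad/s * 75176.64 s = 3170.9507 rad. 1 gradian = 0.015707963 rad, so 3170.9507 rad = 3170.9507 / 0.015707963 = 201868.99 gradian ≈ 2.019e+05 gradian (4 s.f.).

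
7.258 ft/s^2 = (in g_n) 0.2256. Check: 1 ft/s^2 = 0.3048 m/s^2, so 7.258 ft/s^2 = 7.258 * 0.3048 = 2.2122384 m/s^2. 1 g_n = 9.80665 m/s^2, so 2.2122384 m/s^2 = 2.2122384 / 9.80665 = 0.22558554 g_n ≈ 0.2256 g_n (4 s.f.).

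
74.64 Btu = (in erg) 1 Btu = 1055.0559 J, so 74.64 Btu = 74.64 * 1055.0559 = 78749.369 J. 1 erg = 1e-07 J, so 78749.369 J = 78749.369 / 1e-07 = 7.8749369e+11 erg ≈ 7.875e+11 erg (4 s.f.). Final answer: 7.875e+11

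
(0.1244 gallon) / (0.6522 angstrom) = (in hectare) 1 gallon = 0.0037854118 m^3, so 0.1244 gallon = 0.1244 * 0.0037854118 = 0.00047090523 m^3. 1 angstrom = 1e-10 m, so 0.6522 angstrom = 0.6522 * 1e-10 = 6.522e-11 m. Combine: 0.00047090523 m^3 / 6.522e-11 m = 7220258 m^2. 1 hectare = 10000 m^2, so 7220258 m^2 = 7220258 / 10000 = 722.0258 hectare ≈ 722 hectare (4 s.f.). Final answer: 722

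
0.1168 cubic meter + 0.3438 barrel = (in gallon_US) 45.29. Check: 0.1168 cubic meter = 0.1168 m^3. 1 barrel = 0.15898729 m^3, so 0.3438 barrel = 0.3438 * 0.15898729 = 0.054659832 m^3. Sum: 0.1168 + 0.054659832 = 0.17145983 m^3. 1 gallon_US = 0.0037854118 m^3, so 0.17145983 m^3 = 0.17145983 / 0.0037854118 = 45.294896 gallon_US ≈ 45.29 gallon_US (4 s.f.).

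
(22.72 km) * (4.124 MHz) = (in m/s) 1 km = 1000 m, so 22.72 km = 22.72 * 1000 = 22720 m. 1 MHz = 1000000 Hz, so 4.124 MHz = 4.124 * 1000000 = 4124000 Hz. Combine: 22720 m * 4124000 Hz = 9.369728e+10 m/s. Result: 9.369728e+10 m/s ≈ 9.37e+10 m/s (4 s.f.). Final answer: 9.37e+10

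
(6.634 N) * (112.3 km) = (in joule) 7.45e+05. Check: 6.634 N is already in N. 1 km = 1000 m, so 112.3 km = 112.3 * 1000 = 112300 m. Combine: 6.634 N * 112300 m = 744998.2 J. 744998.2 J = 744998.2 joule ≈ 7.45e+05 joule (4 s.f.).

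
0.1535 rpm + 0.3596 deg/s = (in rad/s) 0.02235. Check: 1 rpm = 0.10471976 rad/s, so 0.1535 rpm = 0.1535 * 0.10471976 = 0.016074482 rad/s. 1 deg/s = 0.017453293 rad/s, so 0.3596 deg/s = 0.3596 * 0.017453293 = 0.006276204 rad/s. Sum: 0.016074482 + 0.006276204 = 0.022350686 rad/s. Result: 0.022350686 rad/s ≈ 0.02235 rad/s (4 s.f.).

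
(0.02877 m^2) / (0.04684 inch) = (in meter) 0.02877 m^2 is already in m^2. 1 inch = 0.0254 m, so 0.04684 inch = 0.04684 * 0.0254 = 0.001189736 m. Combine: 0.02877 m^2 / 0.001189736 m = 24.181835 m. 24.181835 m = 24.181835 meter ≈ 24.18 meter (4 s.f.). Final answer: 24.18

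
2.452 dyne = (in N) 1 dyne = 1e-05 N, so 2.452 dyne = 2.452 * 1e-05 = 2.452e-05 N. Result: 2.452e-05 N. Final answer: 2.452e-05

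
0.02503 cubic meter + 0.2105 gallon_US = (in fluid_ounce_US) 873.3. Check: 0.02503 cubic meter = 0.02503 m^3. 1 gallon_US = 0.0037854118 m^3, so 0.2105 gallon_US = 0.2105 * 0.0037854118 = 0.00079682918 m^3. Sum: 0.02503 + 0.00079682918 = 0.025826829 m^3. 1 fluid_ounce_US = 2.957353e-05 m^3, so 0.025826829 m^3 = 0.025826829 / 2.957353e-05 = 873.30899 fluid_ounce_US ≈ 873.3 fluid_ounce_US (4 s.f.).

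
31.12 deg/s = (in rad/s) 0.5431. Check: 1 deg/s = 0.017453293 rad/s, so 31.12 deg/s = 31.12 * 0.017453293 = 0.54314646 rad/s. Result: 0.54314646 rad/s ≈ 0.5431 rad/s (4 s.f.).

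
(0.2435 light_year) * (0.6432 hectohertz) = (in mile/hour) 3.315e+17. Check: 1 light_year = 9.4607305e+15 m, so 0.2435 light_year = 0.2435 * 9.4607305e+15 = 2.3036879e+15 m. 1 hectohertz = 100 Hz, so 0.6432 hectohertz = 0.6432 * 100 = 64.32 Hz. Combine: 2.3036879e+15 m * 64.32 Hz = 1.481732e+17 m/s. 1 mile/hour = 0.44704 m/s, so 1.481732e+17 m/s = 1.481732e+17 / 0.44704 = 3.3145402e+17 mile/hour ≈ 3.315e+17 mile/hour (4 s.f.).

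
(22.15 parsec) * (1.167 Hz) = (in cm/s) 1 parsec = 3.0856776e+16 m, so 22.15 parsec = 22.15 * 3.0856776e+16 = 6.8347758e+17 m. 1.167 Hz is already in Hz. Combine: 6.8347758e+17 m * 1.167 Hz = 7.9761834e+17 m/s. 1 cm/s = 0.01 m/s, so 7.9761834e+17 m/s = 7.9761834e+17 / 0.01 = 7.9761834e+19 cm/s ≈ 7.976e+19 cm/s (4 s.f.). Final answer: 7.976e+19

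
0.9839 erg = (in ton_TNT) 2.352e-17. Check: 1 erg = 1e-07 J, so 0.9839 erg = 0.9839 * 1e-07 = 9.839e-08 J. 1 ton_TNT = 4.184e+09 J, so 9.839e-08 J = 9.839e-08 / 4.184e+09 = 2.3515774e-17 ton_TNT ≈ 2.352e-17 ton_TNT (4 s.f.).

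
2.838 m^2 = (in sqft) 30.55. Check: 1 sqft = 0.09290304 m^2, so 2.838 m^2 = 2.838 / 0.09290304 = 30.547978 sqft ≈ 30.55 sqft (4 s.f.).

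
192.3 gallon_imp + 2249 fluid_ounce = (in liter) 940.7. Check: 1 gallon_imp = 0.00454609 m^3, so 192.3 gallon_imp = 192.3 * 0.00454609 = 0.87421311 m^3. 1 fluid_ounce = 2.957353e-05 m^3, so 2249 fluid_ounce = 2249 * 2.957353e-05 = 0.066510868 m^3. Sum: 0.87421311 + 0.066510868 = 0.94072397 m^3. 1 liter = 0.001 m^3, so 0.94072397 m^3 = 0.94072397 / 0.001 = 940.72397 liter ≈ 940.7 liter (4 s.f.).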